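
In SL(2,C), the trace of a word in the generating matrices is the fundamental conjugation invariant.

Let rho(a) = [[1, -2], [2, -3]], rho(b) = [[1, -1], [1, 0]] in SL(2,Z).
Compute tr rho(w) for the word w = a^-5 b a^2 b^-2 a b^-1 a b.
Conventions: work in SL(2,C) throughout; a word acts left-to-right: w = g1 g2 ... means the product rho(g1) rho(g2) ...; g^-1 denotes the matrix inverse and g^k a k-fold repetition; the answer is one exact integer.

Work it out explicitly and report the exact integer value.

rho(a^-1) = [[-3, 2], [-2, 1]]
... * rho(a^-1) = [[-3, 2], [-2, 1]]  ->  [[5, -4], [4, -3]]
... * rho(a^-1) = [[-3, 2], [-2, 1]]  ->  [[-7, 6], [-6, 5]]
... * rho(a^-1) = [[-3, 2], [-2, 1]]  ->  [[9, -8], [8, -7]]
... * rho(a^-1) = [[-3, 2], [-2, 1]]  ->  [[-11, 10], [-10, 9]]
... * rho(b) = [[1, -1], [1, 0]]  ->  [[-1, 11], [-1, 10]]
... * rho(a) = [[1, -2], [2, -3]]  ->  [[21, -31], [19, -28]]
... * rho(a) = [[1, -2], [2, -3]]  ->  [[-41, 51], [-37, 46]]
... * rho(b^-1) = [[0, 1], [-1, 1]]  ->  [[-51, 10], [-46, 9]]
... * rho(b^-1) = [[0, 1], [-1, 1]]  ->  [[-10, -41], [-9, -37]]
... * rho(a) = [[1, -2], [2, -3]]  ->  [[-92, 143], [-83, 129]]
... * rho(b^-1) = [[0, 1], [-1, 1]]  ->  [[-143, 51], [-129, 46]]
... * rho(a) = [[1, -2], [2, -3]]  ->  [[-41, 133], [-37, 120]]
... * rho(b) = [[1, -1], [1, 0]]  ->  [[92, 41], [83, 37]]
tr = 92 + 37 = 129

129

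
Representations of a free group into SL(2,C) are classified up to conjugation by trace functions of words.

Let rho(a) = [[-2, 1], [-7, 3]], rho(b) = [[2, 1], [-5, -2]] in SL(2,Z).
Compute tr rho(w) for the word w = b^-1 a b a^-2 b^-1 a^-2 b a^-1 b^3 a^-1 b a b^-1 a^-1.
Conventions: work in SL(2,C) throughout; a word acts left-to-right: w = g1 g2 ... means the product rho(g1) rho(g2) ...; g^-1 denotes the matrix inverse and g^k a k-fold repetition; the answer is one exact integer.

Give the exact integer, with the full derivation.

2468664220

rho(b^-1) = [[-2, -1], [5, 2]]
... * rho(a) = [[-2, 1], [-7, 3]]  ->  [[11, -5], [-24, 11]]
... * rho(b) = [[2, 1], [-5, -2]]  ->  [[47, 21], [-103, -46]]
... * rho(a^-1) = [[3, -1], [7, -2]]  ->  [[288, -89], [-631, 195]]
... * rho(a^-1) = [[3, -1], [7, -2]]  ->  [[241, -110], [-528, 241]]
... * rho(b^-1) = [[-2, -1], [5, 2]]  ->  [[-1032, -461], [2261, 1010]]
... * rho(a^-1) = [[3, -1], [7, -2]]  ->  [[-6323, 1954], [13853, -4281]]
... * rho(a^-1) = [[3, -1], [7, -2]]  ->  [[-5291, 2415], [11592, -5291]]
... * rho(b) = [[2, 1], [-5, -2]]  ->  [[-22657, -10121], [49639, 22174]]
... * rho(a^-1) = [[3, -1], [7, -2]]  ->  [[-138818, 42899], [304135, -93987]]
... * rho(b) = [[2, 1], [-5, -2]]  ->  [[-492131, -224616], [1078205, 492109]]
... * rho(b) = [[2, 1], [-5, -2]]  ->  [[138818, -42899], [-304135, 93987]]
... * rho(b) = [[2, 1], [-5, -2]]  ->  [[492131, 224616], [-1078205, -492109]]
... * rho(a^-1) = [[3, -1], [7, -2]]  ->  [[3048705, -941363], [-6679378, 2062423]]
... * rho(b) = [[2, 1], [-5, -2]]  ->  [[10804225, 4931431], [-23670871, -10804224]]
... * rho(a) = [[-2, 1], [-7, 3]]  ->  [[-56128467, 25598518], [122971310, -56083543]]
... * rho(b^-1) = [[-2, -1], [5, 2]]  ->  [[240249524, 107325503], [-526360335, -235138396]]
... * rho(a^-1) = [[3, -1], [7, -2]]  ->  [[1472027093, -454900530], [-3225049777, 996637127]]
tr = 1472027093 + 996637127 = 2468664220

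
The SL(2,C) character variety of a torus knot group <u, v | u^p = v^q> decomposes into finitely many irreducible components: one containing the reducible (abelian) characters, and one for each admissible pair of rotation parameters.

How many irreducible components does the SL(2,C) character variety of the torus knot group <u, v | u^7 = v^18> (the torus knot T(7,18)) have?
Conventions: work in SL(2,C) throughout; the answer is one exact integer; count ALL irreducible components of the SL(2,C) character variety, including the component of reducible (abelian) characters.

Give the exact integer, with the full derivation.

52

Gamma = < u, v | u^7 = v^18 > (torus knot T(7,18)); the central element u^7 = v^18 acts as +I or -I in any irreducible SL(2,C) representation.
On an irreducible component, tr(u) is locked at 2*cos(pi*alpha/7) for some alpha in 1..6, and tr(v) at 2*cos(pi*beta/18) for some beta in 1..17.
The two central values (-1)^alpha I and (-1)^beta I must be the same matrix, so alpha and beta share a parity.
Counting: 3 odd alphas x 9 odd betas + 3 even alphas x 8 even betas = 27 + 24 = 51.
That is 51 components of irreducible characters, and with the reducible (abelian) component the total is 52.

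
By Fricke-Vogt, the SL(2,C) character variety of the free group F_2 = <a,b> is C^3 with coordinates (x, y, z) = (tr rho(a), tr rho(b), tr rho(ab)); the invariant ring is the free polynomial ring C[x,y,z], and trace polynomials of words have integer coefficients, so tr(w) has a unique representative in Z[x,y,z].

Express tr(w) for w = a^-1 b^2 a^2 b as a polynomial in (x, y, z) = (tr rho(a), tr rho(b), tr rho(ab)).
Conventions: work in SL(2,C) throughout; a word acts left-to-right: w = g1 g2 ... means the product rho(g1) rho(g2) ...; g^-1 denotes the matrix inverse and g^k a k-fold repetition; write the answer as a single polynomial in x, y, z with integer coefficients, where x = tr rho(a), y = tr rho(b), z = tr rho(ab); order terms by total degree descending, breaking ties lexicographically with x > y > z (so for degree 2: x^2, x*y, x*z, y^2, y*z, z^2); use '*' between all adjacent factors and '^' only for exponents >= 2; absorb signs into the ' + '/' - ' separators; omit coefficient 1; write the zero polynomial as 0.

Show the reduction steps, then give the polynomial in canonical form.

so tr(a b^2) = tr(b)*tr(a b) - tr(a)   [square of b] = y*z - x
so tr(b^3 a) = tr(b)*tr(a b^2) - tr(a b)   [square of b] = y^2*z - x*y - z
tr(b^2) = tr(b)*tr(b) - tr(1)   [square of b] = y^2 - 2
reduce: tr(b^3) = tr(b)*tr(b^2) - tr(b)   [square of b] = y^3 - 3*y
tr(b^2 a^2 b) = tr(a)*tr(b^3 a) - tr(b^3)   [square of a] = x*y^2*z - x^2*y - y^3 - x*z + 3*y
so tr(a b a b) = tr(b a)*tr(b a) - tr(1)   [split at a repeated b] = z^2 - 2
tr(a b a) = tr(a)*tr(b a) - tr(b)   [square of a] = x*z - y
reduce: tr(b a b^2 a) = tr(b)*tr(a b a b) - tr(a b a)   [square of b] = y*z^2 - x*z - y
tr(b^2 a^2 b a) = tr(a)*tr(b a b^2 a) - tr(b a b^2)   [square of a] = x*y*z^2 - x^2*z - y^2*z + z
tr(a^-1 b^2 a^2 b) = tr(b^2 a^2 b)*tr(a) - tr(b^2 a^2 b a)   [inverse elimination on a] = x^2*y^2*z - x^3*y - x*y^3 - x*y*z^2 + y^2*z + 3*x*y - z

x^2*y^2*z - x^3*y - x*y^3 - x*y*z^2 + y^2*z + 3*x*y - z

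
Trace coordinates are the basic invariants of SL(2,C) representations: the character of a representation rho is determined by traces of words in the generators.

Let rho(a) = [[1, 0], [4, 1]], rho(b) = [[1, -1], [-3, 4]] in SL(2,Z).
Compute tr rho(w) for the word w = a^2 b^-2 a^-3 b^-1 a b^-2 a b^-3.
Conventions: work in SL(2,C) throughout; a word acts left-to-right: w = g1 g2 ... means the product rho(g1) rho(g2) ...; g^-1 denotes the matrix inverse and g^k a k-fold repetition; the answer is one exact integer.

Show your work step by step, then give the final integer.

-4177181

rho(a) = [[1, 0], [4, 1]]
... * rho(a) = [[1, 0], [4, 1]]  ->  [[1, 0], [8, 1]]
... * rho(b^-1) = [[4, 1], [3, 1]]  ->  [[4, 1], [35, 9]]
... * rho(b^-1) = [[4, 1], [3, 1]]  ->  [[19, 5], [167, 44]]
... * rho(a^-1) = [[1, 0], [-4, 1]]  ->  [[-1, 5], [-9, 44]]
... * rho(a^-1) = [[1, 0], [-4, 1]]  ->  [[-21, 5], [-185, 44]]
... * rho(a^-1) = [[1, 0], [-4, 1]]  ->  [[-41, 5], [-361, 44]]
... * rho(b^-1) = [[4, 1], [3, 1]]  ->  [[-149, -36], [-1312, -317]]
... * rho(a) = [[1, 0], [4, 1]]  ->  [[-293, -36], [-2580, -317]]
... * rho(b^-1) = [[4, 1], [3, 1]]  ->  [[-1280, -329], [-11271, -2897]]
... * rho(b^-1) = [[4, 1], [3, 1]]  ->  [[-6107, -1609], [-53775, -14168]]
... * rho(a) = [[1, 0], [4, 1]]  ->  [[-12543, -1609], [-110447, -14168]]
... * rho(b^-1) = [[4, 1], [3, 1]]  ->  [[-54999, -14152], [-484292, -124615]]
... * rho(b^-1) = [[4, 1], [3, 1]]  ->  [[-262452, -69151], [-2311013, -608907]]
... * rho(b^-1) = [[4, 1], [3, 1]]  ->  [[-1257261, -331603], [-11070773, -2919920]]
tr = -1257261 + -2919920 = -4177181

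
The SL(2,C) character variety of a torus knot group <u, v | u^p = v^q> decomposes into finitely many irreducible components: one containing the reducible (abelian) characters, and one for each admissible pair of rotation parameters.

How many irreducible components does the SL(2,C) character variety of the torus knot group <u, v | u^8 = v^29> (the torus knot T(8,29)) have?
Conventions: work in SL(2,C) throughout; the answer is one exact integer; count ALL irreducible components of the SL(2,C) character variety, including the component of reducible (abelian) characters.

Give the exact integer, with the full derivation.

For T(8,29): irreducibility forces the central element u^8 = v^29 to one of +I, -I.
So on each irreducible component the traces are pinned: tr(u) = 2*cos(pi*alpha/8) with 1 <= alpha <= 7, tr(v) = 2*cos(pi*beta/29) with 1 <= beta <= 28.
The two central values (-1)^alpha I and (-1)^beta I must be the same matrix, so alpha and beta share a parity.
Counting: 4 odd alphas x 14 odd betas + 3 even alphas x 14 even betas = 56 + 42 = 98.
Total: 98 irreducible-character components + 1 reducible (abelian) component = 99.

99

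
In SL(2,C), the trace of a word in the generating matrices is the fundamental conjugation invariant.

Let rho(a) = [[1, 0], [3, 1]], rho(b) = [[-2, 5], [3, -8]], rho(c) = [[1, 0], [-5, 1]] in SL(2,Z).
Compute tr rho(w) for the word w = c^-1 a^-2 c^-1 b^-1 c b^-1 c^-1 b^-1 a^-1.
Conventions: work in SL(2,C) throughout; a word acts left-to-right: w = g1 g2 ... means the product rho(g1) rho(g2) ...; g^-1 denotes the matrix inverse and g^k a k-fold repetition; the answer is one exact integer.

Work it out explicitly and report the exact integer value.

rho(c^-1) = [[1, 0], [5, 1]]
... * rho(a^-1) = [[1, 0], [-3, 1]]  ->  [[1, 0], [2, 1]]
... * rho(a^-1) = [[1, 0], [-3, 1]]  ->  [[1, 0], [-1, 1]]
... * rho(c^-1) = [[1, 0], [5, 1]]  ->  [[1, 0], [4, 1]]
... * rho(b^-1) = [[-8, -5], [-3, -2]]  ->  [[-8, -5], [-35, -22]]
... * rho(c) = [[1, 0], [-5, 1]]  ->  [[17, -5], [75, -22]]
... * rho(b^-1) = [[-8, -5], [-3, -2]]  ->  [[-121, -75], [-534, -331]]
... * rho(c^-1) = [[1, 0], [5, 1]]  ->  [[-496, -75], [-2189, -331]]
... * rho(b^-1) = [[-8, -5], [-3, -2]]  ->  [[4193, 2630], [18505, 11607]]
... * rho(a^-1) = [[1, 0], [-3, 1]]  ->  [[-3697, 2630], [-16316, 11607]]
tr = -3697 + 11607 = 7910

7910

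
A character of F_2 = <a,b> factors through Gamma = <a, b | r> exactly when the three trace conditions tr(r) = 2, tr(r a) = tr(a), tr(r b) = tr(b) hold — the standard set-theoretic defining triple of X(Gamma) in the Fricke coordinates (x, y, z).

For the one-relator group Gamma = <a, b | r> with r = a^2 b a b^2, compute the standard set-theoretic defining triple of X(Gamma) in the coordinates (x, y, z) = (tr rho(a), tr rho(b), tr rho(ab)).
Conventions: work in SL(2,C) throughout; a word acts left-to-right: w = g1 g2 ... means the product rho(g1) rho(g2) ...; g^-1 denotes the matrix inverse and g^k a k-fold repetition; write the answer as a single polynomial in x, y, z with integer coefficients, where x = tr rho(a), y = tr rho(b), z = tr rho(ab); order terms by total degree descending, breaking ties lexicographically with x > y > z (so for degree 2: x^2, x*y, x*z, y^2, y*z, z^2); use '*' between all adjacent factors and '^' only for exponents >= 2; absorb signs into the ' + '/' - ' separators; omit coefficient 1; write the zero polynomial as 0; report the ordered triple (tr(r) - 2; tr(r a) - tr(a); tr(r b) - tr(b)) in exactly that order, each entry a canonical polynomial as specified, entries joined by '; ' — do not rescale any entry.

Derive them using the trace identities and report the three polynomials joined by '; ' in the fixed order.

x*y*z^2 - x^2*z - y^2*z + z - 2; x^2*y*z^2 - x^3*z - x*y^2*z - y*z^2 + 2*x*z - x + y; x*y^2*z^2 - x^2*y*z - y^3*z - x*z^2 + 2*y*z + x - y

so trace(a b a b) = trace(a b)*trace(a b) - trace(1)  (split on a) = z^2 - 2
trace(a b a) = trace(a)*trace(b a) - trace(b)  (reduce the a square) = x*z - y
trace(b a b^2 a) = trace(b)*trace(a b a b) - trace(a b a)  (reduce the b square) = y*z^2 - x*z - y
trace(b a b) = trace(b)*trace(a b) - trace(a)  (reduce the b square) = y*z - x
so trace(b a b^2) = trace(b)*trace(b a b) - trace(b a)  (reduce the b square) = y^2*z - x*y - z
trace(a^2 b a b^2) = trace(a)*trace(b a b^2 a) - trace(b a b^2)  (reduce the a square) = x*y*z^2 - x^2*z - y^2*z + z
trace(a^2 b a b^2 a) = trace(a)*trace(a b a b^2 a) - trace(a b a b^2) = x^2*y*z^2 - x^3*z - x*y^2*z - y*z^2 + 2*x*z + y
so trace(b a^2 b a) = trace(a)*trace(b a b a) - trace(b a b)  (reduce the a square) = x*z^2 - y*z - x
trace(a^2 b a b^3) = trace(b)*trace(b a^2 b a b) - trace(b a^2 b a)  (reduce the b square) = x*y^2*z^2 - x^2*y*z - y^3*z - x*z^2 + 2*y*z + x
assemble the triple (trace(r) - 2; trace(r a) - x; trace(r b) - y)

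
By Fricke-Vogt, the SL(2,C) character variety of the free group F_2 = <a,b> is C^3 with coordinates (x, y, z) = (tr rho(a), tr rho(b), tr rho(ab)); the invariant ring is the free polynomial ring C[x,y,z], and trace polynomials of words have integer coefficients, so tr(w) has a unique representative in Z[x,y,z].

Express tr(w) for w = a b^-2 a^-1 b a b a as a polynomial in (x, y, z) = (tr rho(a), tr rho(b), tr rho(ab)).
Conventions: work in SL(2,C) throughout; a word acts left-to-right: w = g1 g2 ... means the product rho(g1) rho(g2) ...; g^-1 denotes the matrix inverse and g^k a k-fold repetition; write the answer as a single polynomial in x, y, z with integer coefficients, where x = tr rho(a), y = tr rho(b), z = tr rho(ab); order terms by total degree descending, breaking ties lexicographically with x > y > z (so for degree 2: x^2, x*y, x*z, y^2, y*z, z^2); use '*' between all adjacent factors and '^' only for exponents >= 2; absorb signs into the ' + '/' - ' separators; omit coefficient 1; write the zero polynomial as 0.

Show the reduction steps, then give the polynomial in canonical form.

next, tr(b a b a) = tr(b a)*tr(b a) - tr(1) = z^2 - 2
tr(b a b) = tr(b)*tr(a b) - tr(a) = y*z - x
next, tr(a b a^2 b) = tr(a)*tr(b a b a) - tr(b a b) = x*z^2 - y*z - x
next, tr(a b a) = tr(a)*tr(b a) - tr(b) = x*z - y
and tr(a b a^2) = tr(a)*tr(a b a) - tr(a b) = x^2*z - x*y - z
and tr(b a b a^2 b) = tr(b)*tr(a b a^2 b) - tr(a b a^2) = x*y*z^2 - x^2*z - y^2*z + z
and tr(b a b a b a) = tr(b a)*tr(b a b a) - tr(b^-1 a^-1) = z^3 - 3*z
and tr(b a b a b) = tr(b)*tr(a b a b) - tr(a b a) = y*z^2 - x*z - y
tr(b a b a^2 b a) = tr(a)*tr(b a b a b a) - tr(b a b a b) = x*z^3 - y*z^2 - 2*x*z + y
next, tr(a^-1 b a b a^2 b) = tr(b a b a^2 b)*tr(a) - tr(b a b a^2 b a) = x^2*y*z^2 - x^3*z - x*y^2*z - x*z^3 + y*z^2 + 3*x*z - y
and tr(b^-1 a^-1 b a b a^2) = tr(a^-1 b a b a^2)*tr(b) - tr(a^-1 b a b a^2 b) = -x^2*y*z^2 + x^3*z + x*y^2*z + x*z^3 - 3*x*z - y
tr(a b^-2 a^-1 b a b a) = tr(b^-1 a^-1 b a b a^2)*tr(b) - tr(b^-1 a^-1 b a b a^2 b) = -x^2*y^2*z^2 + x^3*y*z + x*y^3*z + x*y*z^3 - 3*x*y*z - y^2 - z^2 + 2

-x^2*y^2*z^2 + x^3*y*z + x*y^3*z + x*y*z^3 - 3*x*y*z - y^2 - z^2 + 2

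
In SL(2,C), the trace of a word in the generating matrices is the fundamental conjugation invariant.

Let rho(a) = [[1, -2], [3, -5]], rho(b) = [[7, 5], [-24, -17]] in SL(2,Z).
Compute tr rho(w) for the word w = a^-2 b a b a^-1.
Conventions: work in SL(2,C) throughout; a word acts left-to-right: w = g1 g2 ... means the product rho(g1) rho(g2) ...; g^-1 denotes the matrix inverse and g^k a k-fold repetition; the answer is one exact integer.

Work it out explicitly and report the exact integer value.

-273769

rho(a^-1) = [[-5, 2], [-3, 1]]
... * rho(a^-1) = [[-5, 2], [-3, 1]]  ->  [[19, -8], [12, -5]]
... * rho(b) = [[7, 5], [-24, -17]]  ->  [[325, 231], [204, 145]]
... * rho(a) = [[1, -2], [3, -5]]  ->  [[1018, -1805], [639, -1133]]
... * rho(b) = [[7, 5], [-24, -17]]  ->  [[50446, 35775], [31665, 22456]]
... * rho(a^-1) = [[-5, 2], [-3, 1]]  ->  [[-359555, 136667], [-225693, 85786]]
tr = -359555 + 85786 = -273769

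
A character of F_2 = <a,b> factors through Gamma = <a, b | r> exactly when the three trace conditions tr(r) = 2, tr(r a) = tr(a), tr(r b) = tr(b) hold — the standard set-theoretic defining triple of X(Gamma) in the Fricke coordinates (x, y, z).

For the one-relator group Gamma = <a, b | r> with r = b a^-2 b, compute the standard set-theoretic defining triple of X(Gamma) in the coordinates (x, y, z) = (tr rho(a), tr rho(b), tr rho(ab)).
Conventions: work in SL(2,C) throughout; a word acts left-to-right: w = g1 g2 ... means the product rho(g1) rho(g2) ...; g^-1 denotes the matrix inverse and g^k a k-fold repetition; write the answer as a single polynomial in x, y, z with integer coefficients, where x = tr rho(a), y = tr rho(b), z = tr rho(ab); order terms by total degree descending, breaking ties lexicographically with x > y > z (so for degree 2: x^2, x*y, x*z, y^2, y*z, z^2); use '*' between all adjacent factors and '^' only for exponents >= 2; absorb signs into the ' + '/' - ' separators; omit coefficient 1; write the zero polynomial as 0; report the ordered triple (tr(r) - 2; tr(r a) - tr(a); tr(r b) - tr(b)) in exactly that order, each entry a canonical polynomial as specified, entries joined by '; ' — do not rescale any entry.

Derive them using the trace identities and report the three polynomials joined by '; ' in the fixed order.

x^2*y^2 - x*y*z - x^2 - y^2; x^2*y*z - x^3 - x*z^2 - y*z + 2*x; x^2*y^3 - x*y^2*z - 2*x^2*y - y^3 + x*z + 2*y

trace(b^2) = trace(b) * trace(b) - trace(1) = y^2 - 2
apply: trace(b^2 a) = trace(b) * trace(a b) - trace(a) = y*z - x
apply: trace(b^2 a^-1) = trace(b^2) * trace(a) - trace(b^2 a) = x*y^2 - y*z - x
trace(b a^-2 b) = trace(b^2 a^-1) * trace(a) - trace(b^2) = x^2*y^2 - x*y*z - x^2 - y^2 + 2
trace(b a b a) = trace(a b) * trace(a b) - trace(1)  (split on a) = z^2 - 2
trace(b a b a^-1) = trace(b a b) * trace(a) - trace(b a b a)  (eliminate a^-1) = x*y*z - x^2 - z^2 + 2
apply: trace(b a^-2 b a) = trace(b a b a^-1) * trace(a) - trace(b a b)  (eliminate a^-1) = x^2*y*z - x^3 - x*z^2 - y*z + 3*x
use: trace(b^3) = trace(b) * trace(b^2) - trace(b)   [square of b] = y^3 - 3*y
trace(b^3 a) = trace(b) * trace(a b^2) - trace(a b)   [square of b] = y^2*z - x*y - z
trace(b^3 a^-1) = trace(b^3) * trace(a) - trace(b^3 a)   [inverse elimination on a] = x*y^3 - y^2*z - 2*x*y + z
trace(b a^-2 b^2) = trace(b^3 a^-1) * trace(a) - trace(b^3)   [inverse elimination on a] = x^2*y^3 - x*y^2*z - 2*x^2*y - y^3 + x*z + 3*y
assemble the triple (trace(r) - 2; trace(r a) - x; trace(r b) - y)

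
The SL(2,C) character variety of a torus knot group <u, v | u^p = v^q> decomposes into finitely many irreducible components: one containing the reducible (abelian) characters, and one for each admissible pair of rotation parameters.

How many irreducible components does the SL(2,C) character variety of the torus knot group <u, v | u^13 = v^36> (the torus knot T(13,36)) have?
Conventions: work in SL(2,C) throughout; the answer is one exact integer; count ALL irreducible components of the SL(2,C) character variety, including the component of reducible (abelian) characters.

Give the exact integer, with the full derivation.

Gamma = < u, v | u^13 = v^36 > (torus knot T(13,36)); the central element u^13 = v^36 acts as +I or -I in any irreducible SL(2,C) representation.
So on each irreducible component the traces are pinned: tr(u) = 2*cos(pi*alpha/13) with 1 <= alpha <= 12, tr(v) = 2*cos(pi*beta/36) with 1 <= beta <= 35.
The two central values (-1)^alpha I and (-1)^beta I must be the same matrix, so alpha and beta share a parity.
Counting: 6 odd alphas x 18 odd betas + 6 even alphas x 17 even betas = 108 + 102 = 210.
components with irreducible characters: 210; plus the single component of reducible (abelian) characters: total 211.

211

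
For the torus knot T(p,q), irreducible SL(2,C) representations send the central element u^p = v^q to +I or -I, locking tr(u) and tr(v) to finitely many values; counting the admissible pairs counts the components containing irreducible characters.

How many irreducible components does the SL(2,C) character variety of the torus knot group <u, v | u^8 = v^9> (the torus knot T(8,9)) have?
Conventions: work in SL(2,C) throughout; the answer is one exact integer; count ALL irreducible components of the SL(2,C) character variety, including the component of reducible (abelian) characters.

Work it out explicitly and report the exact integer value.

29

Gamma = < u, v | u^8 = v^9 > (torus knot T(8,9)); the central element u^8 = v^9 acts as +I or -I in any irreducible SL(2,C) representation.
So on each irreducible component the traces are pinned: tr(u) = 2*cos(pi*alpha/8) with 1 <= alpha <= 7, tr(v) = 2*cos(pi*beta/9) with 1 <= beta <= 8.
Consistency of u^8 = (-1)^alpha I with v^9 = (-1)^beta I forces alpha = beta (mod 2).
Enumerate parity-matched pairs: 4*4 odd-odd plus 3*4 even-even gives 28.
components with irreducible characters: 28; plus the single component of reducible (abelian) characters: total 29.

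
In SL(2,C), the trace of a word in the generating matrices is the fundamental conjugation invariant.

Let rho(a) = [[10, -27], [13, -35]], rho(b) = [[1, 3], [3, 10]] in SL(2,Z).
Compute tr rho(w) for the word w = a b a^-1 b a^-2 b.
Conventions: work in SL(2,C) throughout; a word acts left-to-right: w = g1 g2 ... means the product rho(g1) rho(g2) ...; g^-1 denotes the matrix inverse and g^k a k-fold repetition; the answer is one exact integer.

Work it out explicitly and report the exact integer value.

rho(a) = [[10, -27], [13, -35]]
... * rho(b) = [[1, 3], [3, 10]]  ->  [[-71, -240], [-92, -311]]
... * rho(a^-1) = [[-35, 27], [-13, 10]]  ->  [[5605, -4317], [7263, -5594]]
... * rho(b) = [[1, 3], [3, 10]]  ->  [[-7346, -26355], [-9519, -34151]]
... * rho(a^-1) = [[-35, 27], [-13, 10]]  ->  [[599725, -461892], [777128, -598523]]
... * rho(a^-1) = [[-35, 27], [-13, 10]]  ->  [[-14985779, 11573655], [-19418681, 14997226]]
... * rho(b) = [[1, 3], [3, 10]]  ->  [[19735186, 70779213], [25572997, 91716217]]
tr = 19735186 + 91716217 = 111451403

111451403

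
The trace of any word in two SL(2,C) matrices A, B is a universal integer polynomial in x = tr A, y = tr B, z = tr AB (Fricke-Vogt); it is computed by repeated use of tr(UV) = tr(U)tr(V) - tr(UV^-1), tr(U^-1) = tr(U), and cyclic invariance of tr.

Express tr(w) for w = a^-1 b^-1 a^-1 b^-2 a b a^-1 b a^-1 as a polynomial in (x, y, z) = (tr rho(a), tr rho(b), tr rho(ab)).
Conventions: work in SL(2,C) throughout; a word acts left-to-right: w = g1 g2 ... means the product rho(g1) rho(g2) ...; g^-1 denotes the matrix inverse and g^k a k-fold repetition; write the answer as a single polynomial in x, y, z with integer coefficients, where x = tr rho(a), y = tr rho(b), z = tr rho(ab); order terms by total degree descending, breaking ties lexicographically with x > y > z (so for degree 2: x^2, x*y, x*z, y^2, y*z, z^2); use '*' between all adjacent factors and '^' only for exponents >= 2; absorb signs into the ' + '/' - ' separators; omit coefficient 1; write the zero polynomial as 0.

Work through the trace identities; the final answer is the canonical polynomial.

-x^3*y^3*z^2 + x^4*y^2*z + x^2*y^4*z + 2*x^2*y^2*z^3 - x^3*y*z^2 - x*y^3*z^2 - x*y*z^4 - 3*x^2*y^2*z - x^3*y - x*y^3 + 3*x*y*z^2 + x^2*z + 3*x*y - z

next, tr(b^2) = tr(b) tr(b) - tr(1) = y^2 - 2
tr(b^2 a) = tr(b) tr(a b) - tr(a) = y*z - x
and tr(b a^-1 b) = tr(b^2) tr(a) - tr(b^2 a) = x*y^2 - y*z - x
next, tr(b a b a) = tr(b a) tr(b a) - tr(1) = z^2 - 2
tr(b a^-1 b a) = tr(b a b) tr(a) - tr(b a b a) = x*y*z - x^2 - z^2 + 2
tr(a^-1 b a^-1 b) = tr(b a^-1 b) tr(a) - tr(b a^-1 b a) = x^2*y^2 - 2*x*y*z + z^2 - 2
tr(b a^-1 b a^-2) = tr(a^-1 b a^-1 b) tr(a) - tr(a^-1 b a^-1 b a) = x^3*y^2 - 2*x^2*y*z - x*y^2 + x*z^2 + y*z - x
tr(b a b^2) = tr(b) tr(a b^2) - tr(a b) = y^2*z - x*y - z
tr(a b a) = tr(a) tr(b a) - tr(b) = x*z - y
next, tr(b a b^2 a) = tr(b) tr(a b a b) - tr(a b a) = y*z^2 - x*z - y
tr(b a^-1 b a b) = tr(b a b^2) tr(a) - tr(b a b^2 a) = x*y^2*z - x^2*y - y*z^2 + y
tr(b a b a b a) = tr(b a b a) tr(b a) - tr(a b) = z^3 - 3*z
and tr(b a^-1 b a b a) = tr(b a b a b) tr(a) - tr(b a b a b a) = x*y*z^2 - x^2*z - z^3 - x*y + 3*z
tr(a^-1 b a b a^-1 b) = tr(b a^-1 b a b) tr(a) - tr(b a^-1 b a b a) = x^2*y^2*z - x^3*y - 2*x*y*z^2 + x^2*z + z^3 + 2*x*y - 3*z
next, tr(b a b a^-1 b) = tr(b^2 a b) tr(a) - tr(b^2 a b a) = x*y^2*z - x^2*y - y*z^2 + y
tr(b a b a^-1 b a^-2) = tr(a^-1 b a b a^-1 b) tr(a) - tr(a^-1 b a b a^-1 b a) = x^3*y^2*z - x^4*y - 2*x^2*y*z^2 + x^3*z - x*y^2*z + x*z^3 + 3*x^2*y + y*z^2 - 3*x*z - y
tr(a b a^-1 b a^-3 b) = tr(b a b a^-1 b a^-2) tr(a) - tr(b a b a^-1 b a^-1) = x^4*y^2*z - x^5*y - 2*x^3*y*z^2 + x^4*z - 2*x^2*y^2*z + x^2*z^3 + 4*x^3*y + 3*x*y*z^2 - 4*x^2*z - z^3 - 3*x*y + 3*z
tr(a b a^-1 b a^-3 b^-1) = tr(a b a^-1 b a^-3) tr(b) - tr(a b a^-1 b a^-3 b) = -x^4*y^2*z + x^5*y + x^3*y^3 + 2*x^3*y*z^2 - x^4*z - x^2*z^3 - 4*x^3*y - x*y^3 - 2*x*y*z^2 + 4*x^2*z + y^2*z + z^3 + 2*x*y - 3*z
tr(a^-1 b^-2 a b a^-1 b a^-2) = tr(a b a^-1 b a^-3 b^-1) tr(b) - tr(a b a^-1 b a^-3) = -x^4*y^3*z + x^5*y^2 + x^3*y^4 + 2*x^3*y^2*z^2 - x^4*y*z - x^2*y*z^3 - 5*x^3*y^2 - x*y^4 - 2*x*y^2*z^2 + 6*x^2*y*z + y^3*z + y*z^3 + 3*x*y^2 - x*z^2 - 4*y*z + x
tr(b^-1 a b a^-1 b a^-2) = tr(a b a^-1 b a^-2) tr(b) - tr(a b a^-1 b a^-2 b) = -x^3*y^2*z + x^4*y + x^2*y^3 + 2*x^2*y*z^2 - x^3*z - x*y^2*z - x*z^3 - 3*x^2*y + 3*x*z - y
and tr(b a^2 b) = tr(a) tr(b^2 a) - tr(b^2) = x*y*z - x^2 - y^2 + 2
next, tr(a b^3 a) = tr(b) tr(b a^2 b) - tr(b a^2) = x*y^2*z - x^2*y - y^3 - x*z + 3*y
tr(a b^3 a b) = tr(b) tr(b a b a b) - tr(b a b a) = y^2*z^2 - x*y*z - y^2 - z^2 + 2
tr(b a b^-1 a b^2) = tr(a b^3 a) tr(b) - tr(a b^3 a b) = x*y^3*z - x^2*y^2 - y^4 - y^2*z^2 + 4*y^2 + z^2 - 2
tr(a b^2 a b a) = tr(a) tr(b^2 a b a) - tr(b^2 a b) = x*y*z^2 - x^2*z - y^2*z + z
next, tr(a b a b a) = tr(a) tr(b a b a) - tr(b a b) = x*z^2 - y*z - x
tr(a b^2 a b a b) = tr(b) tr(a b a b a b) - tr(a b a b a) = y*z^3 - x*z^2 - 2*y*z + x
tr(b a b^-1 a b^2 a) = tr(a b^2 a b a) tr(b) - tr(a b^2 a b a b) = x*y^2*z^2 - x^2*y*z - y^3*z - y*z^3 + x*z^2 + 3*y*z - x
next, tr(b a^-1 b a b^-1 a b) = tr(b a b^-1 a b^2) tr(a) - tr(b a b^-1 a b^2 a) = x^2*y^3*z - x^3*y^2 - x*y^4 - 2*x*y^2*z^2 + x^2*y*z + y^3*z + y*z^3 + 4*x*y^2 - 3*y*z - x
next, tr(a^2 b a) = tr(a) tr(b a^2) - tr(b a) = x^2*z - x*y - z
and tr(a b a b^2 a) = tr(b) tr(a^2 b a b) - tr(a^2 b a) = x*y*z^2 - x^2*z - y^2*z + z
tr(b a b^-1 a b a b) = tr(a b a b^2 a) tr(b) - tr(a b a b^2 a b) = x*y^2*z^2 - x^2*y*z - y^3*z - y*z^3 + x*z^2 + 3*y*z - x
next, tr(a b a b a b a) = tr(a) tr(b a b a b a) - tr(b a b a b) = x*z^3 - y*z^2 - 2*x*z + y
tr(a b a b a b a b) = tr(a b a b) tr(a b a b) - tr(1) = z^4 - 4*z^2 + 2
tr(b a b^-1 a b a b a) = tr(a b a b a b a) tr(b) - tr(a b a b a b a b) = x*y*z^3 - y^2*z^2 - z^4 - 2*x*y*z + y^2 + 4*z^2 - 2
tr(b a^-1 b a b^-1 a b a) = tr(b a b^-1 a b a b) tr(a) - tr(b a b^-1 a b a b a) = x^2*y^2*z^2 - x^3*y*z - x*y^3*z - 2*x*y*z^3 + x^2*z^2 + y^2*z^2 + z^4 + 5*x*y*z - x^2 - y^2 - 4*z^2 + 2
tr(a b a^-1 b a^-1 b a b^-1) = tr(b a^-1 b a b^-1 a b) tr(a) - tr(b a^-1 b a b^-1 a b a) = x^3*y^3*z - x^4*y^2 - x^2*y^4 - 3*x^2*y^2*z^2 + 2*x^3*y*z + 2*x*y^3*z + 3*x*y*z^3 + 4*x^2*y^2 - x^2*z^2 - y^2*z^2 - z^4 - 8*x*y*z + y^2 + 4*z^2 - 2
tr(b a^2 b a^-1 b) = tr(b^2 a^2 b) tr(a) - tr(b^2 a^2 b a) = x^2*y^2*z - x^3*y - x*y^3 - x*y*z^2 + y^2*z + 3*x*y - z
next, tr(b a^2 b a^-1 b a) = tr(b a b a^2 b) tr(a) - tr(b a b a^2 b a) = x^2*y*z^2 - x^3*z - x*y^2*z - x*z^3 + y*z^2 + 3*x*z - y
tr(a b a^-1 b a^-1 b a) = tr(b a^2 b a^-1 b) tr(a) - tr(b a^2 b a^-1 b a) = x^3*y^2*z - x^4*y - x^2*y^3 - 2*x^2*y*z^2 + x^3*z + 2*x*y^2*z + x*z^3 + 3*x^2*y - y*z^2 - 4*x*z + y
tr(a^-1 b a b^-2 a b a^-1 b) = tr(a b a^-1 b a^-1 b a b^-1) tr(b) - tr(a b a^-1 b a^-1 b a) = x^3*y^4*z - x^4*y^3 - x^2*y^5 - 3*x^2*y^3*z^2 + x^3*y^2*z + 2*x*y^4*z + 3*x*y^2*z^3 + x^4*y + 5*x^2*y^3 + x^2*y*z^2 - y^3*z^2 - y*z^4 - x^3*z - 10*x*y^2*z - x*z^3 - 3*x^2*y + y^3 + 5*y*z^2 + 4*x*z - 3*y
tr(a b a^-1 b^2 a b) = tr(b^2 a b a b) tr(a) - tr(b^2 a b a b a) = x*y^2*z^2 - x^2*y*z - y*z^3 - x*y^2 + 2*y*z + x
and tr(a b a^-1 b^2 a b^-1) = tr(a b a^-1 b^2 a) tr(b) - tr(a b a^-1 b^2 a b) = x^2*y^3*z - x^3*y^2 - x*y^4 - 2*x*y^2*z^2 + x^2*y*z + y^3*z + y*z^3 + 4*x*y^2 - 3*y*z - x
and tr(b a b^-2 a b a^-1 b) = tr(a b a^-1 b^2 a b^-1) tr(b) - tr(a b a^-1 b^2 a) = x^2*y^4*z - x^3*y^3 - x*y^5 - 2*x*y^3*z^2 + y^4*z + y^2*z^3 + x^3*y + 5*x*y^3 + x*y*z^2 - 4*y^2*z - 4*x*y + z
tr(b^-2 a b a^-1 b a^-2 b a) = tr(a^-1 b a b^-2 a b a^-1 b) tr(a) - tr(a^-1 b a b^-2 a b a^-1 b a) = x^4*y^4*z - x^5*y^3 - x^3*y^5 - 3*x^3*y^3*z^2 + x^4*y^2*z + x^2*y^4*z + 3*x^2*y^2*z^3 + x^5*y + 6*x^3*y^3 + x^3*y*z^2 + x*y^5 + x*y^3*z^2 - x*y*z^4 - x^4*z - 10*x^2*y^2*z - x^2*z^3 - y^4*z - y^2*z^3 - 4*x^3*y - 4*x*y^3 + 4*x*y*z^2 + 4*x^2*z + 4*y^2*z + x*y - z
next, tr(a^-1 b^-2 a b a^-1 b a^-2 b) = tr(b^-2 a b a^-1 b a^-2 b) tr(a) - tr(b^-2 a b a^-1 b a^-2 b a) = -x^4*y^4*z + x^5*y^3 + x^3*y^5 + 3*x^3*y^3*z^2 - 2*x^4*y^2*z - x^2*y^4*z - 3*x^2*y^2*z^3 - 5*x^3*y^3 + x^3*y*z^2 - x*y^5 - x*y^3*z^2 + x*y*z^4 + 9*x^2*y^2*z + y^4*z + y^2*z^3 + x^3*y + 4*x*y^3 - 4*x*y*z^2 - x^2*z - 4*y^2*z - 2*x*y + z
tr(a^-1 b^-1 a^-1 b^-2 a b a^-1 b a^-1) = tr(a^-1 b^-2 a b a^-1 b a^-2) tr(b) - tr(a^-1 b^-2 a b a^-1 b a^-2 b) = -x^3*y^3*z^2 + x^4*y^2*z + x^2*y^4*z + 2*x^2*y^2*z^3 - x^3*y*z^2 - x*y^3*z^2 - x*y*z^4 - 3*x^2*y^2*z - x^3*y - x*y^3 + 3*x*y*z^2 + x^2*z + 3*x*y - z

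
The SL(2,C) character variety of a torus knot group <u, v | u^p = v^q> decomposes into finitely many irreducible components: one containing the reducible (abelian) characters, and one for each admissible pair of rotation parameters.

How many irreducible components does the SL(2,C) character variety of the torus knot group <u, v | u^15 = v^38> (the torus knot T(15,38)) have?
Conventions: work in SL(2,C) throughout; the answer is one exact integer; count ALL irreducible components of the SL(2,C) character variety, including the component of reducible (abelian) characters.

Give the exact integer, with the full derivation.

In the torus knot group T(15,38), u^15 = v^38 is central, so an irreducible representation sends it to +I or -I (Schur).
So on each irreducible component the traces are pinned: tr(u) = 2*cos(pi*alpha/15) with 1 <= alpha <= 14, tr(v) = 2*cos(pi*beta/38) with 1 <= beta <= 37.
Consistency of u^15 = (-1)^alpha I with v^38 = (-1)^beta I forces alpha = beta (mod 2).
Counting: 7 odd alphas x 19 odd betas + 7 even alphas x 18 even betas = 133 + 126 = 259.
That is 259 components of irreducible characters, and with the reducible (abelian) component the total is 260.

260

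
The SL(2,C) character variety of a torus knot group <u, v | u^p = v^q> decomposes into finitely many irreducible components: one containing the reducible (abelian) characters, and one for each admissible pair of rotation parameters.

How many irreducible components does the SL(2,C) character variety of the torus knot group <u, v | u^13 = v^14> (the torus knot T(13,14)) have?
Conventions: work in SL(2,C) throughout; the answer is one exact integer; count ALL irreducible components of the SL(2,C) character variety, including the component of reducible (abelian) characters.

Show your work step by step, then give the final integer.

In the torus knot group T(13,14), u^13 = v^14 is central, so an irreducible representation sends it to +I or -I (Schur).
This locks tr(u) to 2*cos(pi*alpha/13), alpha in 1..12, and tr(v) to 2*cos(pi*beta/14), beta in 1..13, on each component of irreducible characters.
Consistency of u^13 = (-1)^alpha I with v^14 = (-1)^beta I forces alpha = beta (mod 2).
Counting: 6 odd alphas x 7 odd betas + 6 even alphas x 6 even betas = 42 + 36 = 78.
components with irreducible characters: 78; plus the single component of reducible (abelian) characters: total 79.

79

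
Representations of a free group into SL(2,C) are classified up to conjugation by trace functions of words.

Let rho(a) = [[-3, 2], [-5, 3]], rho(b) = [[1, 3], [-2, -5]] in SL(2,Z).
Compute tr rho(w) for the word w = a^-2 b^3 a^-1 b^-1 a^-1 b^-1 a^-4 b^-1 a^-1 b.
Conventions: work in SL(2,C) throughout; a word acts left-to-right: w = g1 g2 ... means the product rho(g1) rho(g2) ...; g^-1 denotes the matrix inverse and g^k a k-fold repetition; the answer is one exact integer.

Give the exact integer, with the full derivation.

rho(a^-1) = [[3, -2], [5, -3]]
... * rho(a^-1) = [[3, -2], [5, -3]]  ->  [[-1, 0], [0, -1]]
... * rho(b) = [[1, 3], [-2, -5]]  ->  [[-1, -3], [2, 5]]
... * rho(b) = [[1, 3], [-2, -5]]  ->  [[5, 12], [-8, -19]]
... * rho(b) = [[1, 3], [-2, -5]]  ->  [[-19, -45], [30, 71]]
... * rho(a^-1) = [[3, -2], [5, -3]]  ->  [[-282, 173], [445, -273]]
... * rho(b^-1) = [[-5, -3], [2, 1]]  ->  [[1756, 1019], [-2771, -1608]]
... * rho(a^-1) = [[3, -2], [5, -3]]  ->  [[10363, -6569], [-16353, 10366]]
... * rho(b^-1) = [[-5, -3], [2, 1]]  ->  [[-64953, -37658], [102497, 59425]]
... * rho(a^-1) = [[3, -2], [5, -3]]  ->  [[-383149, 242880], [604616, -383269]]
... * rho(a^-1) = [[3, -2], [5, -3]]  ->  [[64953, 37658], [-102497, -59425]]
... * rho(a^-1) = [[3, -2], [5, -3]]  ->  [[383149, -242880], [-604616, 383269]]
... * rho(a^-1) = [[3, -2], [5, -3]]  ->  [[-64953, -37658], [102497, 59425]]
... * rho(b^-1) = [[-5, -3], [2, 1]]  ->  [[249449, 157201], [-393635, -248066]]
... * rho(a^-1) = [[3, -2], [5, -3]]  ->  [[1534352, -970501], [-2421235, 1531468]]
... * rho(b) = [[1, 3], [-2, -5]]  ->  [[3475354, 9455561], [-5484171, -14921045]]
tr = 3475354 + -14921045 = -11445691

-11445691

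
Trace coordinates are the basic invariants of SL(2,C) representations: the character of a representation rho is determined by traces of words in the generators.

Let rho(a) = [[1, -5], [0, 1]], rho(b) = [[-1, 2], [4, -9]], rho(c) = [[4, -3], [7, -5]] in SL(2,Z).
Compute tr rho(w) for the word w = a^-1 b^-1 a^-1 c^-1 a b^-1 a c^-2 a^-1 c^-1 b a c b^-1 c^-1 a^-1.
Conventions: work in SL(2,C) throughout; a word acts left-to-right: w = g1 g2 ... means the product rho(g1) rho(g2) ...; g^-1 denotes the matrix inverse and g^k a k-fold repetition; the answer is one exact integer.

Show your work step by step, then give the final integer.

160271474866

rho(a^-1) = [[1, 5], [0, 1]]
... * rho(b^-1) = [[-9, -2], [-4, -1]]  ->  [[-29, -7], [-4, -1]]
... * rho(a^-1) = [[1, 5], [0, 1]]  ->  [[-29, -152], [-4, -21]]
... * rho(c^-1) = [[-5, 3], [-7, 4]]  ->  [[1209, -695], [167, -96]]
... * rho(a) = [[1, -5], [0, 1]]  ->  [[1209, -6740], [167, -931]]
... * rho(b^-1) = [[-9, -2], [-4, -1]]  ->  [[16079, 4322], [2221, 597]]
... * rho(a) = [[1, -5], [0, 1]]  ->  [[16079, -76073], [2221, -10508]]
... * rho(c^-1) = [[-5, 3], [-7, 4]]  ->  [[452116, -256055], [62451, -35369]]
... * rho(c^-1) = [[-5, 3], [-7, 4]]  ->  [[-468195, 332128], [-64672, 45877]]
... * rho(a^-1) = [[1, 5], [0, 1]]  ->  [[-468195, -2008847], [-64672, -277483]]
... * rho(c^-1) = [[-5, 3], [-7, 4]]  ->  [[16402904, -9439973], [2265741, -1303948]]
... * rho(b) = [[-1, 2], [4, -9]]  ->  [[-54162796, 117765565], [-7481533, 16267014]]
... * rho(a) = [[1, -5], [0, 1]]  ->  [[-54162796, 388579545], [-7481533, 53674679]]
... * rho(c) = [[4, -3], [7, -5]]  ->  [[2503405631, -1780409337], [345796621, -245928796]]
... * rho(b^-1) = [[-9, -2], [-4, -1]]  ->  [[-15409013331, -3226401925], [-2128454405, -445664446]]
... * rho(c^-1) = [[-5, 3], [-7, 4]]  ->  [[99629880130, -59132647693], [13761923147, -8168020999]]
... * rho(a^-1) = [[1, 5], [0, 1]]  ->  [[99629880130, 439016752957], [13761923147, 60641594736]]
tr = 99629880130 + 60641594736 = 160271474866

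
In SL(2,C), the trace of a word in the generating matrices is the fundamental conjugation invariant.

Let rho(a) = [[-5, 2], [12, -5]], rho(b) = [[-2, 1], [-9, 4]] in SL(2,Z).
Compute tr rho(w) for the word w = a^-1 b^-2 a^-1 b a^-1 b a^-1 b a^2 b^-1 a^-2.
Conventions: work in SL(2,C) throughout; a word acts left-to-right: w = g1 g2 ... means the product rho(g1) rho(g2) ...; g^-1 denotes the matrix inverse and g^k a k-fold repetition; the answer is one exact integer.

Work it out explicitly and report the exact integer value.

rho(a^-1) = [[-5, -2], [-12, -5]]
... * rho(b^-1) = [[4, -1], [9, -2]]  ->  [[-38, 9], [-93, 22]]
... * rho(b^-1) = [[4, -1], [9, -2]]  ->  [[-71, 20], [-174, 49]]
... * rho(a^-1) = [[-5, -2], [-12, -5]]  ->  [[115, 42], [282, 103]]
... * rho(b) = [[-2, 1], [-9, 4]]  ->  [[-608, 283], [-1491, 694]]
... * rho(a^-1) = [[-5, -2], [-12, -5]]  ->  [[-356, -199], [-873, -488]]
... * rho(b) = [[-2, 1], [-9, 4]]  ->  [[2503, -1152], [6138, -2825]]
... * rho(a^-1) = [[-5, -2], [-12, -5]]  ->  [[1309, 754], [3210, 1849]]
... * rho(b) = [[-2, 1], [-9, 4]]  ->  [[-9404, 4325], [-23061, 10606]]
... * rho(a) = [[-5, 2], [12, -5]]  ->  [[98920, -40433], [242577, -99152]]
... * rho(a) = [[-5, 2], [12, -5]]  ->  [[-979796, 400005], [-2402709, 980914]]
... * rho(b^-1) = [[4, -1], [9, -2]]  ->  [[-319139, 179786], [-782610, 440881]]
... * rho(a^-1) = [[-5, -2], [-12, -5]]  ->  [[-561737, -260652], [-1377522, -639185]]
... * rho(a^-1) = [[-5, -2], [-12, -5]]  ->  [[5936509, 2426734], [14557830, 5950969]]
tr = 5936509 + 5950969 = 11887478

11887478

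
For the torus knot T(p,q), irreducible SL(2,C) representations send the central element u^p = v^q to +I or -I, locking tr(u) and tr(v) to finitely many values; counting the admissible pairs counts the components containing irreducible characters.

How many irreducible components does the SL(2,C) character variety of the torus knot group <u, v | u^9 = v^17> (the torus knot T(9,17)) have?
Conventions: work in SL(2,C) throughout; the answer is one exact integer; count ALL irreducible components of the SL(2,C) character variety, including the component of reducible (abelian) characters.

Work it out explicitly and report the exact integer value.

65

In the torus knot group T(9,17), u^9 = v^17 is central, so an irreducible representation sends it to +I or -I (Schur).
So on each irreducible component the traces are pinned: tr(u) = 2*cos(pi*alpha/9) with 1 <= alpha <= 8, tr(v) = 2*cos(pi*beta/17) with 1 <= beta <= 16.
u^9 = (-1)^alpha I and v^17 = (-1)^beta I must agree, so alpha and beta have equal parity.
Counting: 4 odd alphas x 8 odd betas + 4 even alphas x 8 even betas = 32 + 32 = 64.
components with irreducible characters: 64; plus the single component of reducible (abelian) characters: total 65.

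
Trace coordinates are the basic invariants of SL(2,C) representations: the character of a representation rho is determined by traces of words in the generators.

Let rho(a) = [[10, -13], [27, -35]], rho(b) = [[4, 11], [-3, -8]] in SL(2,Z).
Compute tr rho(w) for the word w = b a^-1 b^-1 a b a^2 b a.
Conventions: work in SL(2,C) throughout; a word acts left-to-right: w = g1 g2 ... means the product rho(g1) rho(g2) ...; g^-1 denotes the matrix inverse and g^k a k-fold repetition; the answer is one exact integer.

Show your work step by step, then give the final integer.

rho(b) = [[4, 11], [-3, -8]]
... * rho(a^-1) = [[-35, 13], [-27, 10]]  ->  [[-437, 162], [321, -119]]
... * rho(b^-1) = [[-8, -11], [3, 4]]  ->  [[3982, 5455], [-2925, -4007]]
... * rho(a) = [[10, -13], [27, -35]]  ->  [[187105, -242691], [-137439, 178270]]
... * rho(b) = [[4, 11], [-3, -8]]  ->  [[1476493, 3999683], [-1084566, -2937989]]
... * rho(a) = [[10, -13], [27, -35]]  ->  [[122756371, -159183314], [-90171363, 116928973]]
... * rho(a) = [[10, -13], [27, -35]]  ->  [[-3070385768, 3975583167], [2255368641, -2920286336]]
... * rho(b) = [[4, 11], [-3, -8]]  ->  [[-24208292573, -65578908784], [17782333572, 48171345739]]
... * rho(a) = [[10, -13], [27, -35]]  ->  [[-2012713462898, 2609969610889], [1478449670673, -1917167437301]]
tr = -2012713462898 + -1917167437301 = -3929880900199

-3929880900199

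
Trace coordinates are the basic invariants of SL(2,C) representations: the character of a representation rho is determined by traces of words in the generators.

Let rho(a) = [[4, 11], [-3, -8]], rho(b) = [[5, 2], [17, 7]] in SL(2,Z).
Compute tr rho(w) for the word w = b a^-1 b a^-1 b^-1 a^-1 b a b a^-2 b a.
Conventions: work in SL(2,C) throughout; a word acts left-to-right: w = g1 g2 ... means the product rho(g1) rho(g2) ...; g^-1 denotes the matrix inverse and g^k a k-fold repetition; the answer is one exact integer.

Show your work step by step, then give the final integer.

rho(b) = [[5, 2], [17, 7]]
... * rho(a^-1) = [[-8, -11], [3, 4]]  ->  [[-34, -47], [-115, -159]]
... * rho(b) = [[5, 2], [17, 7]]  ->  [[-969, -397], [-3278, -1343]]
... * rho(a^-1) = [[-8, -11], [3, 4]]  ->  [[6561, 9071], [22195, 30686]]
... * rho(b^-1) = [[7, -2], [-17, 5]]  ->  [[-108280, 32233], [-366297, 109040]]
... * rho(a^-1) = [[-8, -11], [3, 4]]  ->  [[962939, 1320012], [3257496, 4465427]]
... * rho(b) = [[5, 2], [17, 7]]  ->  [[27254899, 11165962], [92199739, 37772981]]
... * rho(a) = [[4, 11], [-3, -8]]  ->  [[75521710, 210476193], [255480013, 712013281]]
... * rho(b) = [[5, 2], [17, 7]]  ->  [[3955703831, 1624376771], [13381625842, 5495052993]]
... * rho(a^-1) = [[-8, -11], [3, 4]]  ->  [[-26772500335, -37015235057], [-90567847757, -125217672290]]
... * rho(a^-1) = [[-8, -11], [3, 4]]  ->  [[103134297509, 146436563457], [348889765186, 495375636167]]
... * rho(b) = [[5, 2], [17, 7]]  ->  [[3005093066314, 1231324539217], [10165834640769, 4165408983541]]
... * rho(a) = [[4, 11], [-3, -8]]  ->  [[8326398647605, 23205427415718], [28167111612453, 78500909180131]]
tr = 8326398647605 + 78500909180131 = 86827307827736

86827307827736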